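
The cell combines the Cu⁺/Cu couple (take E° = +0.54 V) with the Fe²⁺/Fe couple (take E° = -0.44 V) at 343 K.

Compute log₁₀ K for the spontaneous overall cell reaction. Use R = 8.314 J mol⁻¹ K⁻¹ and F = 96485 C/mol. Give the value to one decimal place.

28.8

Cathode: Cu⁺/Cu; anode: Fe²⁺/Fe. E°cell = (+0.54) − (-0.44) = +0.98 V, with n = 2.
ΔG° = −nFE° = −RT ln K, so ln K = nFE°/(RT) = (2)(96485)(+0.98) / ((8.314)(343)) = 66.315.
log₁₀ K = 66.315 / ln 10 = 28.8.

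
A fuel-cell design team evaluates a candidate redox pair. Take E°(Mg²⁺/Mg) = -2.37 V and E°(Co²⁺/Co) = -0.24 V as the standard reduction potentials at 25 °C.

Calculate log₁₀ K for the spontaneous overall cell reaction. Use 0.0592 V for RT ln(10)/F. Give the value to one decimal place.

72.0

Cathode: Co²⁺/Co; anode: Mg²⁺/Mg. E°cell = +2.13 V, n = 2.
log K = nE°cell / 0.0592 = (2)(+2.13) / 0.0592 = 72.0.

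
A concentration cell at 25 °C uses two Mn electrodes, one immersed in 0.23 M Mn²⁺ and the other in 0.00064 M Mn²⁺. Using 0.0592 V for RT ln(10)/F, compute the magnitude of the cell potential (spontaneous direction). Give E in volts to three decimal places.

For a concentration cell E°cell = 0. The 0.23 M side is the cathode (reduction is favoured where [Mn²⁺] is higher).
With n = 2, E = −(0.0592/2) log([Mn²⁺]ₐₙ/[Mn²⁺]꜀ₐₜ) = −(0.0592/2) log(0.00064/0.23) = −(0.0592/2)(-2.556) = +0.076 V.

+0.076 V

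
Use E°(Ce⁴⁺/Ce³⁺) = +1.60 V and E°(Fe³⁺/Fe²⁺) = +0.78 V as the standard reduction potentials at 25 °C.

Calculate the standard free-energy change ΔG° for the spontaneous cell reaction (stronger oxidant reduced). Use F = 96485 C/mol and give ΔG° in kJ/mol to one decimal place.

Ce⁴⁺/Ce³⁺ (E° = +1.60 V) is the cathode; Fe³⁺/Fe²⁺ (E° = +0.78 V) is the anode, so E°cell = +0.82 V.
Balancing electrons gives n = 1 (lcm of 1 and 1).
ΔG° = −nFE° = −(1)(96485)(+0.82) = -79,118 J = -79.1 kJ/mol.

-79.1 kJ/mol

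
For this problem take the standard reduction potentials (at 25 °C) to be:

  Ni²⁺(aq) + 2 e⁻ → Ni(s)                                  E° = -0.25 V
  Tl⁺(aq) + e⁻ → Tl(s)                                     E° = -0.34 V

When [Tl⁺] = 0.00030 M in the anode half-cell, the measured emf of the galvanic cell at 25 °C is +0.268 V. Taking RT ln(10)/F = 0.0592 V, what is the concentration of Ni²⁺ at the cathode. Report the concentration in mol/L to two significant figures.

0.093 M

Ni²⁺/Ni is the cathode, Tl⁺/Tl the anode: E°cell = +0.09 V, n = 2.
Overall reaction: Ni²⁺(aq) + 2 Tl(s) → Ni(s) + 2 Tl⁺(aq); Q = [Tl⁺]^2/[Ni²⁺]^1.
From E = E° − (0.0592/n) log Q: log Q = (E° − E)·n/0.0592 = (+0.09 − (+0.268))·2/0.0592 = -6.0135.
So 1·log[Ni²⁺] = 2·log(0.0003) − log Q = -7.0458 − (-6.0135) = -1.0323; [Ni²⁺] = 10^(-1.0323) ≈ 0.093 M.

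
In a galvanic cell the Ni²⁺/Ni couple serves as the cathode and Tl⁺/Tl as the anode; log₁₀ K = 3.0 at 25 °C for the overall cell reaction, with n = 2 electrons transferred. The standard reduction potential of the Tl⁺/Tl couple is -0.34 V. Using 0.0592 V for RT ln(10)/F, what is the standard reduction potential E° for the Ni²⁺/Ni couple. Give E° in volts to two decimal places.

-0.25 V

E°cell = (0.0592/n)·log K = (0.0592/2)(3.0) = +0.089 V.
Since Ni²⁺/Ni is the cathode and Tl⁺/Tl the anode, E°cell = E°(Ni²⁺/Ni) − E°(Tl⁺/Tl).
So E°(Ni²⁺/Ni) = E°cell + E°(Tl⁺/Tl) = +0.089 + (-0.34) = -0.25 V.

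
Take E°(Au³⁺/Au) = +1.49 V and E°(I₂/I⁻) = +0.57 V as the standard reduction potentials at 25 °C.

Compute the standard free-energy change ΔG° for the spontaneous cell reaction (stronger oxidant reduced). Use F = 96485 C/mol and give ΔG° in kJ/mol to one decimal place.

Au³⁺/Au (E° = +1.49 V) is the cathode; I₂/I⁻ (E° = +0.57 V) is the anode, so E°cell = +0.92 V.
Balancing electrons gives n = 6 (lcm of 3 and 2).
ΔG° = −nFE° = −(6)(96485)(+0.92) = -532,597 J = -532.6 kJ/mol.

-532.6 kJ/mol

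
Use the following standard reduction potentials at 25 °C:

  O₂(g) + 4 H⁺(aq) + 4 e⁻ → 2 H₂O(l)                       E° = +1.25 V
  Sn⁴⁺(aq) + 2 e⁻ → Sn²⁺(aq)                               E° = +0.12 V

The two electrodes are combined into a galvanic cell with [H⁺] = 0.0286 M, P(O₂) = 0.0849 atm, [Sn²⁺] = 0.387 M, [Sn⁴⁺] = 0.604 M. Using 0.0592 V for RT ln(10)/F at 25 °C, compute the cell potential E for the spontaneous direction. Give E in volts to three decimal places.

+1.017 V

O₂/H₂O is the cathode (higher E°), Sn⁴⁺/Sn²⁺ the anode: E°cell = +1.25 − (+0.12) = +1.13 V, n = 4.
Overall: O₂(g) + 4 H⁺(aq) + 2 Sn²⁺(aq) → 2 H₂O(l) + 2 Sn⁴⁺(aq)
Q = [Sn⁴⁺]^2 / (P(O₂)·[H⁺]^4·[Sn²⁺]^2); log Q = 7.632.
E = E° − (0.0592/n) log Q = +1.13 − (0.0592/4)(7.632) = +1.017 V.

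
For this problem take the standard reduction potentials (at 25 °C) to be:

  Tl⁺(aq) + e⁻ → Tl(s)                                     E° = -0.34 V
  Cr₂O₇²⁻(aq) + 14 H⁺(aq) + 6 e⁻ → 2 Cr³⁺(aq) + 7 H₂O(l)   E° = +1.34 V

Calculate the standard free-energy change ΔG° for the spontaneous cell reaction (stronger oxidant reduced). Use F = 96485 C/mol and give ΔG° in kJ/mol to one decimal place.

Cr₂O₇²⁻/Cr³⁺ (E° = +1.34 V) is the cathode; Tl⁺/Tl (E° = -0.34 V) is the anode, so E°cell = +1.68 V.
Balancing electrons gives n = 6 (lcm of 6 and 1).
ΔG° = −nFE° = −(6)(96485)(+1.68) = -972,569 J = -972.6 kJ/mol.

-972.6 kJ/mol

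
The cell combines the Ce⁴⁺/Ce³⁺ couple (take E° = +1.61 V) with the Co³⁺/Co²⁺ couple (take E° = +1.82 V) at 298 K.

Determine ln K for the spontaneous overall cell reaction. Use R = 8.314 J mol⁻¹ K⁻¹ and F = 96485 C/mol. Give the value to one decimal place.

8.2

Cathode: Co³⁺/Co²⁺; anode: Ce⁴⁺/Ce³⁺. E°cell = (+1.82) − (+1.61) = +0.21 V, with n = 1.
ΔG° = −nFE° = −RT ln K, so ln K = nFE°/(RT) = (1)(96485)(+0.21) / ((8.314)(298)) = 8.178.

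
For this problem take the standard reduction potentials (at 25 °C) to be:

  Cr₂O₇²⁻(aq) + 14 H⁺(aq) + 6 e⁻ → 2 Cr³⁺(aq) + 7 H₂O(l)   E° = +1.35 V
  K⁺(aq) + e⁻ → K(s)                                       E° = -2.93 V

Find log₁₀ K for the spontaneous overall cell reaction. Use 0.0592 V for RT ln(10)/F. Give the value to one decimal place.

433.8

Cathode: Cr₂O₇²⁻/Cr³⁺; anode: K⁺/K. E°cell = +4.28 V, n = 6.
log K = nE°cell / 0.0592 = (6)(+4.28) / 0.0592 = 433.8.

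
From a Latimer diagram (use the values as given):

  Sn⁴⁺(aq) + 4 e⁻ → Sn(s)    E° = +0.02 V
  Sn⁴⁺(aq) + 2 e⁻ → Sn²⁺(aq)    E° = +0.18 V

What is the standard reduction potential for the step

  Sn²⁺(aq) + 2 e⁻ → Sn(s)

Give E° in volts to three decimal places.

Sequential free energies add, so n₃E°₃ = n₁E°₁ + n₂E°₂.
With n₃ = 4, and the known step contributing 2×(+0.18) V, the unknown satisfies 2·E° = 4×(+0.02) − 2×(+0.18) = -0.280.
E° = -0.280 / 2 = -0.140 V.

-0.140 V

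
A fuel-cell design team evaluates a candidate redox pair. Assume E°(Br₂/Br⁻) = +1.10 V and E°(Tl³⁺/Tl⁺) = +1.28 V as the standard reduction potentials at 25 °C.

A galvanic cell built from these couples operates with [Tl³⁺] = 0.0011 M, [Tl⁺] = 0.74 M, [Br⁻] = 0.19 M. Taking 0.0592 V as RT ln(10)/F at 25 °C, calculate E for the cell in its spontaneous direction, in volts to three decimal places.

+0.054 V

Tl³⁺/Tl⁺ is the cathode (higher E°), Br₂/Br⁻ the anode: E°cell = +1.28 − (+1.10) = +0.18 V, n = 2.
Overall: Tl³⁺(aq) + 2 Br⁻(aq) → Tl⁺(aq) + Br₂(l)
Q = [Tl⁺] / ([Tl³⁺]·[Br⁻]^2); log Q = 4.270.
E = E° − (0.0592/n) log Q = +0.18 − (0.0592/2)(4.270) = +0.054 V.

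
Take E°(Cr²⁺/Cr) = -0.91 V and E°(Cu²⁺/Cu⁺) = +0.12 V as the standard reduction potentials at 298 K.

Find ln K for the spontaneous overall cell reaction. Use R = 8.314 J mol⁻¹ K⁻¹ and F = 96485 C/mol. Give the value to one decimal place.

Cathode: Cu²⁺/Cu⁺; anode: Cr²⁺/Cr. E°cell = (+0.12) − (-0.91) = +1.03 V, with n = 2.
ΔG° = −nFE° = −RT ln K, so ln K = nFE°/(RT) = (2)(96485)(+1.03) / ((8.314)(298)) = 80.223.

80.2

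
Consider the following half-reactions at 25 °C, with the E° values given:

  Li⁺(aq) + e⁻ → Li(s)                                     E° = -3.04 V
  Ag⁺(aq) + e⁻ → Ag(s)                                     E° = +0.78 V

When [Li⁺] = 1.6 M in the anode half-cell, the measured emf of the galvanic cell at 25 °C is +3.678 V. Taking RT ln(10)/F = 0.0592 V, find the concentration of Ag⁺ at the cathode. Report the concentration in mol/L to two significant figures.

Ag⁺/Ag is the cathode, Li⁺/Li the anode: E°cell = +3.82 V, n = 1.
Overall reaction: Ag⁺(aq) + Li(s) → Ag(s) + Li⁺(aq); Q = [Li⁺]^1/[Ag⁺]^1.
From E = E° − (0.0592/n) log Q: log Q = (E° − E)·n/0.0592 = (+3.82 − (+3.678))·1/0.0592 = 2.3986.
So 1·log[Ag⁺] = 1·log(1.6) − log Q = 0.2041 − (2.3986) = -2.1945; [Ag⁺] = 10^(-2.1945) ≈ 0.0064 M.

0.0064 M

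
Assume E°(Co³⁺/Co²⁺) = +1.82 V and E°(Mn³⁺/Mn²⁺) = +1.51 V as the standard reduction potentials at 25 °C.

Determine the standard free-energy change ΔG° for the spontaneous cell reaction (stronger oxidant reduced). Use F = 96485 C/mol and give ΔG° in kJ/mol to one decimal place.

-29.9 kJ/mol

Co³⁺/Co²⁺ (E° = +1.82 V) is the cathode; Mn³⁺/Mn²⁺ (E° = +1.51 V) is the anode, so E°cell = +0.31 V.
Balancing electrons gives n = 1 (lcm of 1 and 1).
ΔG° = −nFE° = −(1)(96485)(+0.31) = -29,910 J = -29.9 kJ/mol.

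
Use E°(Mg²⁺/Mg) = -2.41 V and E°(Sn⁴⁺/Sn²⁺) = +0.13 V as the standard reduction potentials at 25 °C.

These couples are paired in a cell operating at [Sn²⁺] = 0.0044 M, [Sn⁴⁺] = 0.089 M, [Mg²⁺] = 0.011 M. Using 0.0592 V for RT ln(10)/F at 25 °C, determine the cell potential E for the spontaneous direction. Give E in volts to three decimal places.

Sn⁴⁺/Sn²⁺ is the cathode (higher E°), Mg²⁺/Mg the anode: E°cell = +0.13 − (-2.41) = +2.54 V, n = 2.
Overall: Sn⁴⁺(aq) + Mg(s) → Sn²⁺(aq) + Mg²⁺(aq)
Q = [Sn²⁺]·[Mg²⁺] / ([Sn⁴⁺]); log Q = -3.265.
E = E° − (0.0592/n) log Q = +2.54 − (0.0592/2)(-3.265) = +2.637 V.

+2.637 V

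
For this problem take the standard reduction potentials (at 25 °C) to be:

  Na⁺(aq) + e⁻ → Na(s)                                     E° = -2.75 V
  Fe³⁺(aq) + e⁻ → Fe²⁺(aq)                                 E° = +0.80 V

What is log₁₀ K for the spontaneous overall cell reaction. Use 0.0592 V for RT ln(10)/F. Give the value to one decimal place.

60.0

Cathode: Fe³⁺/Fe²⁺; anode: Na⁺/Na. E°cell = +3.55 V, n = 1.
log K = nE°cell / 0.0592 = (1)(+3.55) / 0.0592 = 60.0.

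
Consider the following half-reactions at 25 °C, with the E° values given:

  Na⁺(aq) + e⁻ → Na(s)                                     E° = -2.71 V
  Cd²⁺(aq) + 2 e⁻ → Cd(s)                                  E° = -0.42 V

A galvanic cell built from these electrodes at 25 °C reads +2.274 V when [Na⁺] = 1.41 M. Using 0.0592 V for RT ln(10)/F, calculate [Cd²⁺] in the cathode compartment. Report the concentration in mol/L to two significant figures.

Cd²⁺/Cd is the cathode, Na⁺/Na the anode: E°cell = +2.29 V, n = 2.
Overall reaction: Cd²⁺(aq) + 2 Na(s) → Cd(s) + 2 Na⁺(aq); Q = [Na⁺]^2/[Cd²⁺]^1.
From E = E° − (0.0592/n) log Q: log Q = (E° − E)·n/0.0592 = (+2.29 − (+2.274))·2/0.0592 = 0.5405.
So 1·log[Cd²⁺] = 2·log(1.41) − log Q = 0.2984 − (0.5405) = -0.2421; [Cd²⁺] = 10^(-0.2421) ≈ 0.57 M.

0.57 M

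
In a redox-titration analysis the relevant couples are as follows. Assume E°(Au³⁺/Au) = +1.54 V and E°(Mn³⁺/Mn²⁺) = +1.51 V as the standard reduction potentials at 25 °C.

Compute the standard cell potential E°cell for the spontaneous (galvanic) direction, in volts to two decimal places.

The Au³⁺/Au couple has the higher reduction potential, so it is the cathode; Mn³⁺/Mn²⁺ is oxidised at the anode.
E°cell = E°(cathode) − E°(anode) = (+1.54) − (+1.51) = +0.03 V.
Since E°cell > 0, the reaction is spontaneous under standard conditions.

+0.03 V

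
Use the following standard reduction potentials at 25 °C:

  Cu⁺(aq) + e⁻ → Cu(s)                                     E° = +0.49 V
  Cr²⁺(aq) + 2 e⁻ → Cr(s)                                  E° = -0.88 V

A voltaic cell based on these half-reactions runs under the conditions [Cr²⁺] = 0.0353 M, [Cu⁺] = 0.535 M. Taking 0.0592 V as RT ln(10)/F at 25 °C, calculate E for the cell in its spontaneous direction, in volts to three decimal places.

Cu⁺/Cu is the cathode (higher E°), Cr²⁺/Cr the anode: E°cell = +0.49 − (-0.88) = +1.37 V, n = 2.
Overall: 2 Cu⁺(aq) + Cr(s) → 2 Cu(s) + Cr²⁺(aq)
Q = [Cr²⁺] / ([Cu⁺]^2); log Q = -0.909.
E = E° − (0.0592/n) log Q = +1.37 − (0.0592/2)(-0.909) = +1.397 V.

+1.397 V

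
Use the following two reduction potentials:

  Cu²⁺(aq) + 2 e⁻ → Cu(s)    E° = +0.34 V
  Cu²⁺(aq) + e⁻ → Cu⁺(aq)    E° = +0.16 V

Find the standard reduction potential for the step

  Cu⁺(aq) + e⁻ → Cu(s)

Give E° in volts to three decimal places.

+0.520 V

Sequential free energies add, so n₃E°₃ = n₁E°₁ + n₂E°₂.
With n₃ = 2, and the known step contributing 1×(+0.16) V, the unknown satisfies 1·E° = 2×(+0.34) − 1×(+0.16) = +0.520.
E° = +0.520 / 1 = +0.520 V.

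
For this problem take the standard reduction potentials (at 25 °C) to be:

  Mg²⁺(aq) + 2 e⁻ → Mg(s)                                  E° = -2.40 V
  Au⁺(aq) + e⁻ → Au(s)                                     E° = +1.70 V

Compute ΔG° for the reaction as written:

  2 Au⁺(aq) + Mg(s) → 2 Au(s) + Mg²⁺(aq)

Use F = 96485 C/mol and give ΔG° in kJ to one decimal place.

As written, Au⁺/Au is reduced (cathode) and Mg²⁺/Mg is oxidised (anode), so E°cell = (+1.70) − (-2.40) = +4.10 V.
Balancing electrons gives n = 2.
ΔG° = −nFE° = −(2)(96485)(+4.10) = -791,177 J = -791.2 kJ.

-791.2 kJ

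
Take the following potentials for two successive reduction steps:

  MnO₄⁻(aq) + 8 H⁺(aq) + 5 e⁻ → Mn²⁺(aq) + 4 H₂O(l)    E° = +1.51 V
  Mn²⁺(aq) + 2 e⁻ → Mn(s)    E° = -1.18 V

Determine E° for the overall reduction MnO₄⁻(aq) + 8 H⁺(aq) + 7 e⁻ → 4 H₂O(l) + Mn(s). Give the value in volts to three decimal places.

Since ΔG° = −nFE° is additive over sequential reductions, n₃E°₃ = n₁E°₁ + n₂E°₂.
E°₃ = (5×+1.51 + 2×-1.18) / 7 = (+5.190) / 7 = +0.741 V.

+0.741 V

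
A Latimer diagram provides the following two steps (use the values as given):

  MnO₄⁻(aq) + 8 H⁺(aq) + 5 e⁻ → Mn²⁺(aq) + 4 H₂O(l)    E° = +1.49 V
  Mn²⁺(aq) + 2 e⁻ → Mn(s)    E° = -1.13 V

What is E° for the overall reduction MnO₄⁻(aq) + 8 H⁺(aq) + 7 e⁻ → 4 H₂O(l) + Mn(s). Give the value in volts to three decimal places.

Standard free energies of sequential steps add: ΔG°₃ = ΔG°₁ + ΔG°₂, so n₃E°₃ = n₁E°₁ + n₂E°₂.
E°₃ = (5×+1.49 + 2×-1.13) / 7 = (+5.190) / 7 = +0.741 V.

+0.741 V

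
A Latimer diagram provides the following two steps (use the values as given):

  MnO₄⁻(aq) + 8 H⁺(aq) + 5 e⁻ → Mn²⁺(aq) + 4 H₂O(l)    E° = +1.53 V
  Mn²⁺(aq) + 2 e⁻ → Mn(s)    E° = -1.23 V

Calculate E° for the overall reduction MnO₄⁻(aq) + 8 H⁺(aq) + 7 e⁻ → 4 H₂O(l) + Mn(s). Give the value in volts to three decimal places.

+0.741 V

Adding the free-energy changes (−nFE°) of the two steps gives −n₃FE°₃ = −n₁FE°₁ − n₂FE°₂.
E°₃ = (5×+1.53 + 2×-1.23) / 7 = (+5.190) / 7 = +0.741 V.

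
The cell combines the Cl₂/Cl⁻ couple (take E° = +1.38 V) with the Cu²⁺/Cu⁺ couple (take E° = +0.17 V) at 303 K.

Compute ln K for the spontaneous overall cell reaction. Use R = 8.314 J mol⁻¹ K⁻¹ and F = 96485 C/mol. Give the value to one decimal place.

Cathode: Cl₂/Cl⁻; anode: Cu²⁺/Cu⁺. E°cell = (+1.38) − (+0.17) = +1.21 V, with n = 2.
ΔG° = −nFE° = −RT ln K, so ln K = nFE°/(RT) = (2)(96485)(+1.21) / ((8.314)(303)) = 92.688.

92.7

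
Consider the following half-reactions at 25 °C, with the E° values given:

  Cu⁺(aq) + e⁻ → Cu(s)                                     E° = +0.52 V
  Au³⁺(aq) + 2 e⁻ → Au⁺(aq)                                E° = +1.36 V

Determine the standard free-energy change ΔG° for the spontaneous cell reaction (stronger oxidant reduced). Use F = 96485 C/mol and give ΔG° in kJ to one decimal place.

-162.1 kJ

Au³⁺/Au⁺ (E° = +1.36 V) is the cathode; Cu⁺/Cu (E° = +0.52 V) is the anode, so E°cell = +0.84 V.
Balancing electrons gives n = 2 (lcm of 2 and 1).
ΔG° = −nFE° = −(2)(96485)(+0.84) = -162,095 J = -162.1 kJ.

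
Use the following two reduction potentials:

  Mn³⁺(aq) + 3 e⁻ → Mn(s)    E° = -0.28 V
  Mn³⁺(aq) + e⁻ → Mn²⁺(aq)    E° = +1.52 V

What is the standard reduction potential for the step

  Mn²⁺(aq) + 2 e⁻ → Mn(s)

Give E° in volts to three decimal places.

Sequential free energies add, so n₃E°₃ = n₁E°₁ + n₂E°₂.
With n₃ = 3, and the known step contributing 1×(+1.52) V, the unknown satisfies 2·E° = 3×(-0.28) − 1×(+1.52) = -2.360.
E° = -2.360 / 2 = -1.180 V.

-1.180 V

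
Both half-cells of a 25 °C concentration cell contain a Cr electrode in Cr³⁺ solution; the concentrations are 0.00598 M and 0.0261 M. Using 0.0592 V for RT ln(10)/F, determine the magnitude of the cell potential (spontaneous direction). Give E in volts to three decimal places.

For a concentration cell E°cell = 0. The 0.0261 M side is the cathode (reduction is favoured where [Cr³⁺] is higher).
With n = 3, E = −(0.0592/3) log([Cr³⁺]ₐₙ/[Cr³⁺]꜀ₐₜ) = −(0.0592/3) log(0.00598/0.0261) = −(0.0592/3)(-0.640) = +0.013 V.

+0.013 V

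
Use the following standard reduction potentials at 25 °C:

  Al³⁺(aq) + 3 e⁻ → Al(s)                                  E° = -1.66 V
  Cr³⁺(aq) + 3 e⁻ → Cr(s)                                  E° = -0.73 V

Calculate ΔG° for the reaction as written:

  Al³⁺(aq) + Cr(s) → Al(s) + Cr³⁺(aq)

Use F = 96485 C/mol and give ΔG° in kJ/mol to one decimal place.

+269.2 kJ/mol

As written, Al³⁺/Al is reduced (cathode) and Cr³⁺/Cr is oxidised (anode), so E°cell = (-1.66) − (-0.73) = -0.93 V.
Balancing electrons gives n = 3.
ΔG° = −nFE° = −(3)(96485)(-0.93) = 269,193 J = +269.2 kJ/mol.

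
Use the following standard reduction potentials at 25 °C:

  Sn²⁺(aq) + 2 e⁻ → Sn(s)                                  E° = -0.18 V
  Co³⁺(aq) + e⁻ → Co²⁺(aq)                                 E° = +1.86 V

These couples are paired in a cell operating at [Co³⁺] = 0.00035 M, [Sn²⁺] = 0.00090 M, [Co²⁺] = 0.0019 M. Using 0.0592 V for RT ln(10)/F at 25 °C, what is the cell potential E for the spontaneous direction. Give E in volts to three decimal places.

+2.087 V

Co³⁺/Co²⁺ is the cathode (higher E°), Sn²⁺/Sn the anode: E°cell = +1.86 − (-0.18) = +2.04 V, n = 2.
Overall: 2 Co³⁺(aq) + Sn(s) → 2 Co²⁺(aq) + Sn²⁺(aq)
Q = [Co²⁺]^2·[Sn²⁺] / ([Co³⁺]^2); log Q = -1.576.
E = E° − (0.0592/n) log Q = +2.04 − (0.0592/2)(-1.576) = +2.087 V.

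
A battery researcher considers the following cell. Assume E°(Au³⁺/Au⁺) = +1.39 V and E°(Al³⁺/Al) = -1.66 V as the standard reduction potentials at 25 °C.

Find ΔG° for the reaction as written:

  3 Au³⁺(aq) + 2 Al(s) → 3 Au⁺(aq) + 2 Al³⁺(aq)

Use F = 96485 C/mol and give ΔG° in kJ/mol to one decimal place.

-1765.7 kJ/mol

As written, Au³⁺/Au⁺ is reduced (cathode) and Al³⁺/Al is oxidised (anode), so E°cell = (+1.39) − (-1.66) = +3.05 V.
Balancing electrons gives n = 6.
ΔG° = −nFE° = −(6)(96485)(+3.05) = -1,765,676 J = -1765.7 kJ/mol.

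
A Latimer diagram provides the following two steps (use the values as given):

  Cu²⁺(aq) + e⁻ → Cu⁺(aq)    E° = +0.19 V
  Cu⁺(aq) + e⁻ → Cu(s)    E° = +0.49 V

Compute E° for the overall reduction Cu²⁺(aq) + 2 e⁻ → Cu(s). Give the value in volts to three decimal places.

Adding the free-energy changes (−nFE°) of the two steps gives −n₃FE°₃ = −n₁FE°₁ − n₂FE°₂.
E°₃ = (1×+0.19 + 1×+0.49) / 2 = (+0.680) / 2 = +0.340 V.

+0.340 V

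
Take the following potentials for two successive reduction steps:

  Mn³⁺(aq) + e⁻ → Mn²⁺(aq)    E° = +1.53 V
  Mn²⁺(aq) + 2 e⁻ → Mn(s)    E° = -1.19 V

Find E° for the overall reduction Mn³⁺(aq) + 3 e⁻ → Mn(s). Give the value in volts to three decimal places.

-0.283 V

Standard free energies of sequential steps add: ΔG°₃ = ΔG°₁ + ΔG°₂, so n₃E°₃ = n₁E°₁ + n₂E°₂.
E°₃ = (1×+1.53 + 2×-1.19) / 3 = (-0.850) / 3 = -0.283 V.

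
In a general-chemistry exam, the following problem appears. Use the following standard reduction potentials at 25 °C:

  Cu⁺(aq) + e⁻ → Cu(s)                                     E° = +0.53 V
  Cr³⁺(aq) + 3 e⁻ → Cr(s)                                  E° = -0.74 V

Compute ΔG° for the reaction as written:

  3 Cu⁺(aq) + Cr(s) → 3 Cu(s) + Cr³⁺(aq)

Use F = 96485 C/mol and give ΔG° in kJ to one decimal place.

-367.6 kJ

As written, Cu⁺/Cu is reduced (cathode) and Cr³⁺/Cr is oxidised (anode), so E°cell = (+0.53) − (-0.74) = +1.27 V.
Balancing electrons gives n = 3.
ΔG° = −nFE° = −(3)(96485)(+1.27) = -367,608 J = -367.6 kJ.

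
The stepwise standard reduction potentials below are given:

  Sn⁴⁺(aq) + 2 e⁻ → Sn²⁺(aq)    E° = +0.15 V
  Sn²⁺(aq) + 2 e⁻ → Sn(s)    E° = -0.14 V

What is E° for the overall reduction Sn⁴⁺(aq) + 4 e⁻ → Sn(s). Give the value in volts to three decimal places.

Since ΔG° = −nFE° is additive over sequential reductions, n₃E°₃ = n₁E°₁ + n₂E°₂.
E°₃ = (2×+0.15 + 2×-0.14) / 4 = (+0.020) / 4 = +0.005 V.

+0.005 V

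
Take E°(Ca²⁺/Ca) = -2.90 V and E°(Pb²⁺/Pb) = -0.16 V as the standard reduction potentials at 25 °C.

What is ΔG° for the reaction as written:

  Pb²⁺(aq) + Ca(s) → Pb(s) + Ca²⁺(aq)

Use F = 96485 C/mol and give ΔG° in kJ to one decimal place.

As written, Pb²⁺/Pb is reduced (cathode) and Ca²⁺/Ca is oxidised (anode), so E°cell = (-0.16) − (-2.90) = +2.74 V.
Balancing electrons gives n = 2.
ΔG° = −nFE° = −(2)(96485)(+2.74) = -528,738 J = -528.7 kJ.

-528.7 kJ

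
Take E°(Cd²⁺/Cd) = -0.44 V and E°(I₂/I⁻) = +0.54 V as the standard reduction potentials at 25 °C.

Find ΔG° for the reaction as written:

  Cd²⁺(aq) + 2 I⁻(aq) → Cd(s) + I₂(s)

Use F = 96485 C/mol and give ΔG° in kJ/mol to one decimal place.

+189.1 kJ/mol

As written, Cd²⁺/Cd is reduced (cathode) and I₂/I⁻ is oxidised (anode), so E°cell = (-0.44) − (+0.54) = -0.98 V.
Balancing electrons gives n = 2.
ΔG° = −nFE° = −(2)(96485)(-0.98) = 189,111 J = +189.1 kJ/mol.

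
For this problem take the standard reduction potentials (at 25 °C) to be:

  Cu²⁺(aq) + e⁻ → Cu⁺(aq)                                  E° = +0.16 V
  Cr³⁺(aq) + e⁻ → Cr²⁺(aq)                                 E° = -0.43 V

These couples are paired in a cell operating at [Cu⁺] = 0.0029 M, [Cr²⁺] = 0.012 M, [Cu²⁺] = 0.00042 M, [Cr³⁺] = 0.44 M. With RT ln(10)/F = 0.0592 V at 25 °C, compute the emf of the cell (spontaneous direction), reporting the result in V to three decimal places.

+0.448 V

Cu²⁺/Cu⁺ is the cathode (higher E°), Cr³⁺/Cr²⁺ the anode: E°cell = +0.16 − (-0.43) = +0.59 V, n = 1.
Overall: Cu²⁺(aq) + Cr²⁺(aq) → Cu⁺(aq) + Cr³⁺(aq)
Q = [Cu⁺]·[Cr³⁺] / ([Cu²⁺]·[Cr²⁺]); log Q = 2.403.
E = E° − (0.0592/n) log Q = +0.59 − (0.0592/1)(2.403) = +0.448 V.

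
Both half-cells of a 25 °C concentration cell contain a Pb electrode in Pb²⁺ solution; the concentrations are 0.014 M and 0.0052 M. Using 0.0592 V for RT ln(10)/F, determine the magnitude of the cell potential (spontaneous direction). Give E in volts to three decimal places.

For a concentration cell E°cell = 0. The 0.014 M side is the cathode (reduction is favoured where [Pb²⁺] is higher).
With n = 2, E = −(0.0592/2) log([Pb²⁺]ₐₙ/[Pb²⁺]꜀ₐₜ) = −(0.0592/2) log(0.0052/0.014) = −(0.0592/2)(-0.430) = +0.013 V.

+0.013 V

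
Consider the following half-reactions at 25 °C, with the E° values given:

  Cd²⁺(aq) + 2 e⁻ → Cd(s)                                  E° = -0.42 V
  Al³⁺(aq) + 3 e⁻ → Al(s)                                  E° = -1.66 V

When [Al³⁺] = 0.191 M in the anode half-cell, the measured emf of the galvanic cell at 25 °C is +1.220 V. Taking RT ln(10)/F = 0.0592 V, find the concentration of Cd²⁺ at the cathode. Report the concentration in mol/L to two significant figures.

Cd²⁺/Cd is the cathode, Al³⁺/Al the anode: E°cell = +1.24 V, n = 6.
Overall reaction: 3 Cd²⁺(aq) + 2 Al(s) → 3 Cd(s) + 2 Al³⁺(aq); Q = [Al³⁺]^2/[Cd²⁺]^3.
From E = E° − (0.0592/n) log Q: log Q = (E° − E)·n/0.0592 = (+1.24 − (+1.220))·6/0.0592 = 2.0270.
So 3·log[Cd²⁺] = 2·log(0.191) − log Q = -1.4379 − (2.0270) = -3.4649; log[Cd²⁺] = -3.4649 / 3 = -1.1550; [Cd²⁺] = 10^(-1.1550) ≈ 0.070 M.

0.070 M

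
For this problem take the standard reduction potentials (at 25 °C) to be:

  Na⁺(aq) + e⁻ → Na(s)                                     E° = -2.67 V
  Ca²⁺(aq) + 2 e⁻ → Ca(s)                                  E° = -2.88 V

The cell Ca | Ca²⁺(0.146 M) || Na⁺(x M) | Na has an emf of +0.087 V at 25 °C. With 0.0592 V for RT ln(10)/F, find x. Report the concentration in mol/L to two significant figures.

0.0032 M

Na⁺/Na is the cathode, Ca²⁺/Ca the anode: E°cell = +0.21 V, n = 2.
Overall reaction: 2 Na⁺(aq) + Ca(s) → 2 Na(s) + Ca²⁺(aq); Q = [Ca²⁺]^1/[Na⁺]^2.
From E = E° − (0.0592/n) log Q: log Q = (E° − E)·n/0.0592 = (+0.21 − (+0.087))·2/0.0592 = 4.1554.
So 2·log[Na⁺] = 1·log(0.146) − log Q = -0.8356 − (4.1554) = -4.9910; log[Na⁺] = -4.9910 / 2 = -2.4955; [Na⁺] = 10^(-2.4955) ≈ 0.0032 M.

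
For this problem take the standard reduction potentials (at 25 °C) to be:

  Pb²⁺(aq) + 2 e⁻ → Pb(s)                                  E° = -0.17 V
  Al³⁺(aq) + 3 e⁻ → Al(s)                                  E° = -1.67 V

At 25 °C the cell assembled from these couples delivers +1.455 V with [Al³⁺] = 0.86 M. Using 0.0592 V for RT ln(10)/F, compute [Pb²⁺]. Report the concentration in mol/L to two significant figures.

0.027 M

Pb²⁺/Pb is the cathode, Al³⁺/Al the anode: E°cell = +1.50 V, n = 6.
Overall reaction: 3 Pb²⁺(aq) + 2 Al(s) → 3 Pb(s) + 2 Al³⁺(aq); Q = [Al³⁺]^2/[Pb²⁺]^3.
From E = E° − (0.0592/n) log Q: log Q = (E° − E)·n/0.0592 = (+1.50 − (+1.455))·6/0.0592 = 4.5608.
So 3·log[Pb²⁺] = 2·log(0.86) − log Q = -0.1310 − (4.5608) = -4.6918; log[Pb²⁺] = -4.6918 / 3 = -1.5639; [Pb²⁺] = 10^(-1.5639) ≈ 0.027 M.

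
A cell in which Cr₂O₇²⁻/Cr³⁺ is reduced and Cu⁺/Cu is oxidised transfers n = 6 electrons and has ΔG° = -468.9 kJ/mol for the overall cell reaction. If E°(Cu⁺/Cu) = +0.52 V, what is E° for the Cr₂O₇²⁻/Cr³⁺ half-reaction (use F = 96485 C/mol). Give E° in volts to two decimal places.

+1.33 V

E°cell = −ΔG°/(nF) = −(-468.9×10³)/((6)(96485)) = +0.810 V.
Since Cr₂O₇²⁻/Cr³⁺ is the cathode and Cu⁺/Cu the anode, E°cell = E°(Cr₂O₇²⁻/Cr³⁺) − E°(Cu⁺/Cu).
So E°(Cr₂O₇²⁻/Cr³⁺) = E°cell + E°(Cu⁺/Cu) = +0.810 + (+0.52) = +1.33 V.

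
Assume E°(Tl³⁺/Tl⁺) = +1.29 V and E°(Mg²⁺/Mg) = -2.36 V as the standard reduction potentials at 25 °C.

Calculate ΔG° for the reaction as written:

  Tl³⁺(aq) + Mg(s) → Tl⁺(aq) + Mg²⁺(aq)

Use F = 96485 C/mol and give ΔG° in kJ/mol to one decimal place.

As written, Tl³⁺/Tl⁺ is reduced (cathode) and Mg²⁺/Mg is oxidised (anode), so E°cell = (+1.29) − (-2.36) = +3.65 V.
Balancing electrons gives n = 2.
ΔG° = −nFE° = −(2)(96485)(+3.65) = -704,340 J = -704.3 kJ/mol.

-704.3 kJ/mol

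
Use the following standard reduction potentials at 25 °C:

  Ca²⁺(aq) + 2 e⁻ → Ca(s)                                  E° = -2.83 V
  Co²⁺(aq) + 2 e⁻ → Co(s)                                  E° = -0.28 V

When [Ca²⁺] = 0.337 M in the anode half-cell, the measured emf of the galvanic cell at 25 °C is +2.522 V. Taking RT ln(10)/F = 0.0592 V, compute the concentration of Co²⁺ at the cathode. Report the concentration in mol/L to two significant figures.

0.038 M

Co²⁺/Co is the cathode, Ca²⁺/Ca the anode: E°cell = +2.55 V, n = 2.
Overall reaction: Co²⁺(aq) + Ca(s) → Co(s) + Ca²⁺(aq); Q = [Ca²⁺]^1/[Co²⁺]^1.
From E = E° − (0.0592/n) log Q: log Q = (E° − E)·n/0.0592 = (+2.55 − (+2.522))·2/0.0592 = 0.9459.
So 1·log[Co²⁺] = 1·log(0.337) − log Q = -0.4724 − (0.9459) = -1.4183; [Co²⁺] = 10^(-1.4183) ≈ 0.038 M.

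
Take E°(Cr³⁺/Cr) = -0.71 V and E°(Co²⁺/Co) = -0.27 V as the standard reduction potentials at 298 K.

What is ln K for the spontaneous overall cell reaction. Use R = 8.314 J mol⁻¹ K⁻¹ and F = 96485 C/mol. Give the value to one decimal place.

Cathode: Co²⁺/Co; anode: Cr³⁺/Cr. E°cell = (-0.27) − (-0.71) = +0.44 V, with n = 6.
ΔG° = −nFE° = −RT ln K, so ln K = nFE°/(RT) = (6)(96485)(+0.44) / ((8.314)(298)) = 102.810.

102.8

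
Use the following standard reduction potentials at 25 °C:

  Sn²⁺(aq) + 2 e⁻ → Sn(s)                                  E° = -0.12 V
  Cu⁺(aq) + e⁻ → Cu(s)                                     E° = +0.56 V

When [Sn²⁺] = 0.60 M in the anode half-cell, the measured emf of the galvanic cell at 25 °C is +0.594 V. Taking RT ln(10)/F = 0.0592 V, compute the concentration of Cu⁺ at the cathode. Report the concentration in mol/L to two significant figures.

0.027 M

Cu⁺/Cu is the cathode, Sn²⁺/Sn the anode: E°cell = +0.68 V, n = 2.
Overall reaction: 2 Cu⁺(aq) + Sn(s) → 2 Cu(s) + Sn²⁺(aq); Q = [Sn²⁺]^1/[Cu⁺]^2.
From E = E° − (0.0592/n) log Q: log Q = (E° − E)·n/0.0592 = (+0.68 − (+0.594))·2/0.0592 = 2.9054.
So 2·log[Cu⁺] = 1·log(0.6) − log Q = -0.2218 − (2.9054) = -3.1272; log[Cu⁺] = -3.1272 / 2 = -1.5636; [Cu⁺] = 10^(-1.5636) ≈ 0.027 M.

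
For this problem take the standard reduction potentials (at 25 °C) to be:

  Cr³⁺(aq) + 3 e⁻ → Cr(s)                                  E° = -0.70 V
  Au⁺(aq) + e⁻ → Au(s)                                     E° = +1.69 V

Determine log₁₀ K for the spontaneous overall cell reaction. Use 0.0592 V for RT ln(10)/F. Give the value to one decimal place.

121.1

Cathode: Au⁺/Au; anode: Cr³⁺/Cr. E°cell = +2.39 V, n = 3.
log K = nE°cell / 0.0592 = (3)(+2.39) / 0.0592 = 121.1.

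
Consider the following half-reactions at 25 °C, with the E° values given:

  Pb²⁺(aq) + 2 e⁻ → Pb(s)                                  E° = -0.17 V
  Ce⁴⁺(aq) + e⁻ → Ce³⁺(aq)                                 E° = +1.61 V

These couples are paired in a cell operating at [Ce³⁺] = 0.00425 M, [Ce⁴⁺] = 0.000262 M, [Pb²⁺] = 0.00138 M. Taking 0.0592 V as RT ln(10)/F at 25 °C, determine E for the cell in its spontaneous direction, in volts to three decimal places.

Ce⁴⁺/Ce³⁺ is the cathode (higher E°), Pb²⁺/Pb the anode: E°cell = +1.61 − (-0.17) = +1.78 V, n = 2.
Overall: 2 Ce⁴⁺(aq) + Pb(s) → 2 Ce³⁺(aq) + Pb²⁺(aq)
Q = [Ce³⁺]^2·[Pb²⁺] / ([Ce⁴⁺]^2); log Q = -0.440.
E = E° − (0.0592/n) log Q = +1.78 − (0.0592/2)(-0.440) = +1.793 V.

+1.793 V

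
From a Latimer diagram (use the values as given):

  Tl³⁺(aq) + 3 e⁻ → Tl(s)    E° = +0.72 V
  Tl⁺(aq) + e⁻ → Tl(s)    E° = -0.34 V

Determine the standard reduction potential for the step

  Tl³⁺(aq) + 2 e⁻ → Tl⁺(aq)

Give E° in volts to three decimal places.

+1.250 V

Sequential free energies add, so n₃E°₃ = n₁E°₁ + n₂E°₂.
With n₃ = 3, and the known step contributing 1×(-0.34) V, the unknown satisfies 2·E° = 3×(+0.72) − 1×(-0.34) = +2.500.
E° = +2.500 / 2 = +1.250 V.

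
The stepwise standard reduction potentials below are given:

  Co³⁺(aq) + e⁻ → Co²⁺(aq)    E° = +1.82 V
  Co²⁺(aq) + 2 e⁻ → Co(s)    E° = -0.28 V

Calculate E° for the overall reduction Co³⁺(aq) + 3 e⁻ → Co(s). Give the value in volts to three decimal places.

Adding the free-energy changes (−nFE°) of the two steps gives −n₃FE°₃ = −n₁FE°₁ − n₂FE°₂.
E°₃ = (1×+1.82 + 2×-0.28) / 3 = (+1.260) / 3 = +0.420 V.

+0.420 V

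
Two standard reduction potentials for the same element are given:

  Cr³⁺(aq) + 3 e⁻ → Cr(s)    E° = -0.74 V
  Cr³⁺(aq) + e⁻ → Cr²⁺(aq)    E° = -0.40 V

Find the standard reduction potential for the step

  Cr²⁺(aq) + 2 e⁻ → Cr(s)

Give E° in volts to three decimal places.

Sequential free energies add, so n₃E°₃ = n₁E°₁ + n₂E°₂.
With n₃ = 3, and the known step contributing 1×(-0.40) V, the unknown satisfies 2·E° = 3×(-0.74) − 1×(-0.40) = -1.820.
E° = -1.820 / 2 = -0.910 V.

-0.910 V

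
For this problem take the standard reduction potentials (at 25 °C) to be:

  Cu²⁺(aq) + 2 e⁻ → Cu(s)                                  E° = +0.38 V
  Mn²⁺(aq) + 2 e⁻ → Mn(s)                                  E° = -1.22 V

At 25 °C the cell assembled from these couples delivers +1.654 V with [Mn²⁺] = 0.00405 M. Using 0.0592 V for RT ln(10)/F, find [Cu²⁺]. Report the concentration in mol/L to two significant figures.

0.27 M

Cu²⁺/Cu is the cathode, Mn²⁺/Mn the anode: E°cell = +1.60 V, n = 2.
Overall reaction: Cu²⁺(aq) + Mn(s) → Cu(s) + Mn²⁺(aq); Q = [Mn²⁺]^1/[Cu²⁺]^1.
From E = E° − (0.0592/n) log Q: log Q = (E° − E)·n/0.0592 = (+1.60 − (+1.654))·2/0.0592 = -1.8243.
So 1·log[Cu²⁺] = 1·log(0.00405) − log Q = -2.3925 − (-1.8243) = -0.5682; [Cu²⁺] = 10^(-0.5682) ≈ 0.27 M.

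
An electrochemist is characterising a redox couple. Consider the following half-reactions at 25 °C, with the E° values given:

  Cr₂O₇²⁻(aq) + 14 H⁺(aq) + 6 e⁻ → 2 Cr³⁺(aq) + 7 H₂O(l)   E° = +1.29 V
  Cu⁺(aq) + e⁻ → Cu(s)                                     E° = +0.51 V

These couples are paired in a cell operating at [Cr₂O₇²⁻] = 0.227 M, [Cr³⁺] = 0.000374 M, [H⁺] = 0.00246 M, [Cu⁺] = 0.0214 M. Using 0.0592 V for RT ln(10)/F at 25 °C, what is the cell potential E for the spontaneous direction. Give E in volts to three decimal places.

+0.580 V

Cr₂O₇²⁻/Cr³⁺ is the cathode (higher E°), Cu⁺/Cu the anode: E°cell = +1.29 − (+0.51) = +0.78 V, n = 6.
Overall: Cr₂O₇²⁻(aq) + 14 H⁺(aq) + 6 Cu(s) → 2 Cr³⁺(aq) + 7 H₂O(l) + 6 Cu⁺(aq)
Q = [Cr³⁺]^2·[Cu⁺]^6 / ([Cr₂O₇²⁻]·[H⁺]^14); log Q = 20.299.
E = E° − (0.0592/n) log Q = +0.78 − (0.0592/6)(20.299) = +0.580 V.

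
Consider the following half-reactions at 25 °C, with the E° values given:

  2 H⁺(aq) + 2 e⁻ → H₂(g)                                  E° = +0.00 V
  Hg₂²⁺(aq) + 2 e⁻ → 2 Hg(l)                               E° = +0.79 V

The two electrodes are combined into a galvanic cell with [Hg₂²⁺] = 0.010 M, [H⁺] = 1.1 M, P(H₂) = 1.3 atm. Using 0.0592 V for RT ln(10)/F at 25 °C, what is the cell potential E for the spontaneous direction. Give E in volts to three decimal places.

Hg₂²⁺/Hg is the cathode (higher E°), H⁺/H₂ the anode: E°cell = +0.79 − (+0.00) = +0.79 V, n = 2.
Overall: Hg₂²⁺(aq) + H₂(g) → 2 Hg(l) + 2 H⁺(aq)
Q = [H⁺]^2 / ([Hg₂²⁺]·P(H₂)); log Q = 1.969.
E = E° − (0.0592/n) log Q = +0.79 − (0.0592/2)(1.969) = +0.732 V.

+0.732 V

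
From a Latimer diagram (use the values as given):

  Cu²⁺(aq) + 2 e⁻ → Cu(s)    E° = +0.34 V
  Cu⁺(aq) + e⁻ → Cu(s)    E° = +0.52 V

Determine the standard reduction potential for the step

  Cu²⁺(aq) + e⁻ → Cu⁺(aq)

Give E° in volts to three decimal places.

+0.160 V

Sequential free energies add, so n₃E°₃ = n₁E°₁ + n₂E°₂.
With n₃ = 2, and the known step contributing 1×(+0.52) V, the unknown satisfies 1·E° = 2×(+0.34) − 1×(+0.52) = +0.160.
E° = +0.160 / 1 = +0.160 V.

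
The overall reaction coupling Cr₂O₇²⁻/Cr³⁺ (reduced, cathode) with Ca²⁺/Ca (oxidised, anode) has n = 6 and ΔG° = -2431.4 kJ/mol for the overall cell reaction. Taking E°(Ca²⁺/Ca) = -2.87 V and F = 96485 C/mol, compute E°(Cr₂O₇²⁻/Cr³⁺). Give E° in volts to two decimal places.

E°cell = −ΔG°/(nF) = −(-2431.4×10³)/((6)(96485)) = +4.200 V.
Since Cr₂O₇²⁻/Cr³⁺ is the cathode and Ca²⁺/Ca the anode, E°cell = E°(Cr₂O₇²⁻/Cr³⁺) − E°(Ca²⁺/Ca).
So E°(Cr₂O₇²⁻/Cr³⁺) = E°cell + E°(Ca²⁺/Ca) = +4.200 + (-2.87) = +1.33 V.

+1.33 V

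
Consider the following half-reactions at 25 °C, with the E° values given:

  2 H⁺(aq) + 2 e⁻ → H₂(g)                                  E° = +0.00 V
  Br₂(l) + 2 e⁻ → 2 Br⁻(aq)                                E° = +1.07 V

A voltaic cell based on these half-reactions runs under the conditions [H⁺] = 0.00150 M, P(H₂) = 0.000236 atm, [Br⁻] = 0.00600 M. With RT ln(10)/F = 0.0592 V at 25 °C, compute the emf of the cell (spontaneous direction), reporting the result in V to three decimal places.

Br₂/Br⁻ is the cathode (higher E°), H⁺/H₂ the anode: E°cell = +1.07 − (+0.00) = +1.07 V, n = 2.
Overall: Br₂(l) + H₂(g) → 2 Br⁻(aq) + 2 H⁺(aq)
Q = [Br⁻]^2·[H⁺]^2 / (P(H₂)); log Q = -6.464.
E = E° − (0.0592/n) log Q = +1.07 − (0.0592/2)(-6.464) = +1.261 V.

+1.261 V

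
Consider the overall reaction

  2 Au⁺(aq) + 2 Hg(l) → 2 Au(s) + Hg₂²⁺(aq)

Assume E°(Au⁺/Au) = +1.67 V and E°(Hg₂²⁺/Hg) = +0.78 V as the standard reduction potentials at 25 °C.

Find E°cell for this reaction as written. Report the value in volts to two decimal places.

The Au⁺/Au couple has the higher reduction potential, so it is the cathode; Hg₂²⁺/Hg is oxidised at the anode.
E°cell = E°(cathode) − E°(anode) = (+1.67) − (+0.78) = +0.89 V.
Since E°cell > 0, the reaction is spontaneous under standard conditions.

+0.89 V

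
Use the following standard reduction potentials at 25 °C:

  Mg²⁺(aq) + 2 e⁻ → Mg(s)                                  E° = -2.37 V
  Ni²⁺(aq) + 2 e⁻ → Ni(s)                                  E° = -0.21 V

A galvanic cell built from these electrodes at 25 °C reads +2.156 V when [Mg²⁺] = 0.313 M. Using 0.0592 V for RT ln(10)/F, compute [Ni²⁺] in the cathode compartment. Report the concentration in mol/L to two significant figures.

Ni²⁺/Ni is the cathode, Mg²⁺/Mg the anode: E°cell = +2.16 V, n = 2.
Overall reaction: Ni²⁺(aq) + Mg(s) → Ni(s) + Mg²⁺(aq); Q = [Mg²⁺]^1/[Ni²⁺]^1.
From E = E° − (0.0592/n) log Q: log Q = (E° − E)·n/0.0592 = (+2.16 − (+2.156))·2/0.0592 = 0.1351.
So 1·log[Ni²⁺] = 1·log(0.313) − log Q = -0.5045 − (0.1351) = -0.6396; [Ni²⁺] = 10^(-0.6396) ≈ 0.23 M.

0.23 M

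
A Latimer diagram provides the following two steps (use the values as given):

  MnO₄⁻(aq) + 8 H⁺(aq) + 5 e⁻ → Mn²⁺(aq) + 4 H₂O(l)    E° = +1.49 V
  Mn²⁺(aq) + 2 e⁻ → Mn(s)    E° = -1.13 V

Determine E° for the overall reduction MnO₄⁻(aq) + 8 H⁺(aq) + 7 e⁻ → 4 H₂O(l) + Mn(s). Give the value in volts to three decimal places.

Since ΔG° = −nFE° is additive over sequential reductions, n₃E°₃ = n₁E°₁ + n₂E°₂.
E°₃ = (5×+1.49 + 2×-1.13) / 7 = (+5.190) / 7 = +0.741 V.

+0.741 V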